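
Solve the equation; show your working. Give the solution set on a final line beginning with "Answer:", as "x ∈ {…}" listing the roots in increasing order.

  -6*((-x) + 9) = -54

Step 1. [-6*((-x) + 9) = -54] LHS = -6·(…); ÷-6 both sides. So div: (-x) + 9 = 9.
Step 2. [(-x) + 9 = 9] the outer +9 inverts by subtracting 9. So sub: -x = 0.
Step 3. [-x = 0] leading − — multiply by −1, so neg: x = 0.

Answer: x ∈ {0}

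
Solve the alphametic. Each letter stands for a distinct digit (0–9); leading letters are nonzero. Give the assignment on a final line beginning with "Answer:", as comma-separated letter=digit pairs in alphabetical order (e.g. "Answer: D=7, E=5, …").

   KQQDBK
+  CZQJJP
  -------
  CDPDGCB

Step 1. [col 1: K + P ≡ B (mod 10)] column 1 (K + P ≡ B (mod 10), carry-in 0) doesn't pin K yet; pick K=9 and continue ⇒ K=9.
Step 2. [col 1: K + P ≡ B (mod 10)] P=8 is one option consistent with column 1 (K + P ≡ B (mod 10), carry-in 0) — take it ⇒ P=8.
Step 3. [col 1: K + P ≡ B (mod 10)] from column 1 (K=9, P=8, carry-in 0, digits 8,9 already taken and all letters distinct): B must equal 7. So B=7.
Step 4. [col 2: B + J ≡ C (mod 10)] no forcing yet in column 2 (carry-in 1); C=1 is free and consistent — try it ⇒ C=1.
Step 5. [col 2: B + J ≡ C (mod 10)] from column 2 (B=7, C=1, carry-in 1, digits 1,7,8,9 already taken and all letters distinct): J must equal 3 ⇒ J=3.
Step 6. [col 3: D + J ≡ G (mod 10)] column 3 (D + J ≡ G (mod 10), carry-in 1) doesn't pin G yet; pick G=4 and continue. So G=4.
Step 7. [col 3: D + J ≡ G (mod 10)] column 3 reads D+J+carry(1)=G with J=3, G=4; with digits 1,3,4,7,8,9 already taken and all letters distinct, the only value for D is 0, so D=0.
Step 8. [col 4: Q + Q ≡ D (mod 10)] column 4 reads Q+Q+carry(0)=D with D=0; with digits 0,1,3,4,7,8,9 already taken and all letters distinct, the only value for Q is 5, so Q=5.
Step 9. [col 5: Q + Z ≡ P (mod 10)] in column 5 we have Q+Z≡P with carry-in 1; given Q=5, P=8 and digits 0,1,3,4,5,7,8,9 already taken and all letters distinct, that pins Z to 2. So Z=2.

Answer: B=7, C=1, D=0, G=4, J=3, K=9, P=8, Q=5, Z=2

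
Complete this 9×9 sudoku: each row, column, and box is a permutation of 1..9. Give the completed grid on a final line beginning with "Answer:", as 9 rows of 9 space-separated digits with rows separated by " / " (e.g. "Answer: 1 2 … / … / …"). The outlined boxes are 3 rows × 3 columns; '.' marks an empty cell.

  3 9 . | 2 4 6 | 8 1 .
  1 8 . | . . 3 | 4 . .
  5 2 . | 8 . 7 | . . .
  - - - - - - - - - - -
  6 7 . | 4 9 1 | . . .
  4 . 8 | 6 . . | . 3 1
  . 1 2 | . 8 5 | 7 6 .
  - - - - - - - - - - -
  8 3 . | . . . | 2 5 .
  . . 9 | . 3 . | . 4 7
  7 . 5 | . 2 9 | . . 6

Step 1. [r3c8∈{9}] r3c8's peers cover all but 9, so r3c8=9.
Step 2. [r7c3∈{1,4,6}] r7c3 is the only open cell in col 3 admitting 1 ⇒ r7c3=1.
Step 3. [r4c9∈{2,5,8}] col 9 places 8 nowhere but r4c9, so r4c9=8.
Step 4. [r8c4∈{1,5}] in row 8, 5 fits only at r8c4, so r8c4=5.
Step 5. [r3c7∈{3,6}] in col 7, 6 fits only at r3c7, so r3c7=6.
Step 6. [r2c9∈{2,5}] in col 9, 2 fits only at r2c9, so r2c9=2.
Step 7. [r5c7∈{5,9}] 9 has one home in row 5: r5c7 ⇒ r5c7=9.
Step 8. [r2c3∈{6,7}] r2c3 is the only open cell in row 2 admitting 6 ⇒ r2c3=6.
Step 9. [r7c4∈{7}] nothing but 7 survives at r7c4 ⇒ r7c4=7.
Step 10. [r8c7∈{1}] only 1 remains possible at r8c7. So r8c7=1.
Step 11. [r8c2∈{6}] nothing but 6 survives at r8c2. So r8c2=6.
Step 12. [r8c6∈{8}] only 8 remains possible at r8c6, so r8c6=8.
Step 13. [r6c1∈{9}] nothing but 9 survives at r6c1. So r6c1=9.
Step 14. [r7c9∈{9}] r7c9 is down to just 9. So r7c9=9.
Step 15. [r8c1∈{2}] only 2 remains possible at r8c1, so r8c1=2.
Step 16. [r9c8∈{8}] nothing but 8 survives at r9c8, so r9c8=8.
Step 17. [r1c3∈{7}] nothing but 7 survives at r1c3 ⇒ r1c3=7.
Step 18. [r9c2∈{4}] only 4 remains possible at r9c2. So r9c2=4.
Step 19. [r1c9∈{5}] r1c9's peers cover all but 5, so r1c9=5.
Step 20. [r7c5∈{6}] r7c5 is down to just 6 ⇒ r7c5=6.
Step 21. [r3c3∈{4}] r3c3's peers cover all but 4 ⇒ r3c3=4.
Step 22. [r6c9∈{4}] r6c9's peers cover all but 4, so r6c9=4.
Step 23. [r2c8∈{7}] only 7 remains possible at r2c8. So r2c8=7.
Step 24. [r5c2∈{5}] r5c2's peers cover all but 5. So r5c2=5.
Step 25. [r3c5∈{1}] r3c5's peers cover all but 1, so r3c5=1.
Step 26. [r3c9∈{3}] nothing but 3 survives at r3c9 ⇒ r3c9=3.
Step 27. [r6c4∈{3}] r6c4 is down to just 3, so r6c4=3.
Step 28. [r5c5∈{7}] r5c5 is down to just 7. So r5c5=7.
Step 29. [r9c7∈{3}] nothing but 3 survives at r9c7. So r9c7=3.
Step 30. [r2c5∈{5}] nothing but 5 survives at r2c5. So r2c5=5.
Step 31. [r7c6∈{4}] r7c6 is down to just 4, so r7c6=4.
Step 32. [r4c7∈{5}] r4c7 has the single candidate 5 ⇒ r4c7=5.
Step 33. [r2c4∈{9}] r2c4's peers cover all but 9 ⇒ r2c4=9.
Step 34. [r5c6∈{2}] r5c6 is down to just 2, so r5c6=2.
Step 35. [r9c4∈{1}] r9c4 is down to just 1. So r9c4=1.
Step 36. [r4c8∈{2}] only 2 remains possible at r4c8. So r4c8=2.
Step 37. [r4c3∈{3}] only 3 remains possible at r4c3. So r4c3=3.

Answer: 3 9 7 2 4 6 8 1 5 / 1 8 6 9 5 3 4 7 2 / 5 2 4 8 1 7 6 9 3 / 6 7 3 4 9 1 5 2 8 / 4 5 8 6 7 2 9 3 1 / 9 1 2 3 8 5 7 6 4 / 8 3 1 7 6 4 2 5 9 / 2 6 9 5 3 8 1 4 7 / 7 4 5 1 2 9 3 8 6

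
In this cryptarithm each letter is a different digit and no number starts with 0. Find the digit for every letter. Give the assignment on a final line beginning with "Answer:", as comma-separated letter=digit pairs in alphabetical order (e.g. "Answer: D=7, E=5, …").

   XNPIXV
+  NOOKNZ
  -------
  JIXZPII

Step 1. [J] the sum has 7 digits but both addends have 6; that extra leading digit J is the final carry, namely 1, so J=1.
Step 2. [col 1: V + Z ≡ I (mod 10)] no forcing yet in column 1 (carry-in 0); Z=9 is free and consistent — try it ⇒ Z=9.
Step 3. [col 1: V + Z ≡ I (mod 10)] V=4 is one option consistent with column 1 (V + Z ≡ I (mod 10), carry-in 0) — take it. So V=4.
Step 4. [col 1: V + Z ≡ I (mod 10)] from column 1 (V=4, Z=9, carry-in 0, digits 1,4,9 already taken and all letters distinct): I must equal 3. So I=3.
Step 5. [col 2: X + N ≡ I (mod 10)] no forcing yet in column 2 (carry-in 1); N=7 is free and consistent — try it, so N=7.
Step 6. [col 2: X + N ≡ I (mod 10)] column 2 reads X+N+carry(1)=I with N=7, I=3; with digits 1,3,4,7,9 already taken and all letters distinct, the only value for X is 5, so X=5.
Step 7. [col 3: I + K ≡ P (mod 10)] several values work for P in column 3 (I + K ≡ P (mod 10), carry-in 1); try P=0 ⇒ P=0.
Step 8. [col 3: I + K ≡ P (mod 10)] in column 3 we have I+K≡P with carry-in 1; given I=3, P=0 and digits 0,1,3,4,5,7,9 already taken and all letters distinct, that pins K to 6. So K=6.
Step 9. [col 4: P + O ≡ Z (mod 10)] column 4 reads P+O+carry(1)=Z with P=0, Z=9; with digits 0,1,3,4,5,6,7,9 already taken and all letters distinct, the only value for O is 8. So O=8.

Answer: I=3, J=1, K=6, N=7, O=8, P=0, V=4, X=5, Z=9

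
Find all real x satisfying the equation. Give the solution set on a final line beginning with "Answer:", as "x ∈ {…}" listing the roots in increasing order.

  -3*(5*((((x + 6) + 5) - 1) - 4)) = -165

Step 1. [-3*(5*((((x + 6) + 5) - 1) - 4)) = -165] LHS = -3·(…); ÷-3 both sides ⇒ div: 5*((((x + 6) + 5) - 1) - 4) = 55.
Step 2. [5*((((x + 6) + 5) - 1) - 4) = 55] LHS = 5·(…); ÷5 both sides ⇒ div: (((x + 6) + 5) - 1) - 4 = 11.
Step 3. [(((x + 6) + 5) - 1) - 4 = 11] -4 is outermost — add 4 both sides ⇒ sub: ((x + 6) + 5) - 1 = 15.
Step 4. [((x + 6) + 5) - 1 = 15] the outer -1 inverts by adding 1. So sub: (x + 6) + 5 = 16.
Step 5. [(x + 6) + 5 = 16] subtract 5: x sits inside (… + 5), so sub: x + 6 = 11.
Step 6. [x + 6 = 11] subtract 6: x sits inside (… + 6), so sub: x = 5.

Answer: x ∈ {5}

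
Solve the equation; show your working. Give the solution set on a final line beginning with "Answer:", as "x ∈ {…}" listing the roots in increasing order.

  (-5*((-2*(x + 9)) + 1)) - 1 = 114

Step 1. [(-5*((-2*(x + 9)) + 1)) - 1 = 114] -1 is outermost — add 1 both sides. So sub: -5*((-2*(x + 9)) + 1) = 115.
Step 2. [-5*((-2*(x + 9)) + 1) = 115] leading coefficient -5: divide by -5, so div: (-2*(x + 9)) + 1 = -23.
Step 3. [(-2*(x + 9)) + 1 = -23] 1 comes off first (subtract 1). So sub: -2*(x + 9) = -24.
Step 4. [-2*(x + 9) = -24] LHS = -2·(…); ÷-2 both sides, so div: x + 9 = 12.
Step 5. [x + 9 = 12] the outer +9 inverts by subtracting 9. So sub: x = 3.

Answer: x ∈ {3}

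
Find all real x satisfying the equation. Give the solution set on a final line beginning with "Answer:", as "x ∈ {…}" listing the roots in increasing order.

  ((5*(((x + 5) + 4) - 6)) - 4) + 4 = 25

Step 1. [((5*(((x + 5) + 4) - 6)) - 4) + 4 = 25] +4 is outermost — subtract 4 both sides, so sub: (5*(((x + 5) + 4) - 6)) - 4 = 21.
Step 2. [(5*(((x + 5) + 4) - 6)) - 4 = 21] 4 comes off first (add 4). So sub: 5*(((x + 5) + 4) - 6) = 25.
Step 3. [5*(((x + 5) + 4) - 6) = 25] 5 out front; divide by 5, so div: ((x + 5) + 4) - 6 = 5.
Step 4. [((x + 5) + 4) - 6 = 5] 6 comes off first (add 6), so sub: (x + 5) + 4 = 11.
Step 5. [(x + 5) + 4 = 11] 4 comes off first (subtract 4), so sub: x + 5 = 7.
Step 6. [x + 5 = 7] subtract 5: x sits inside (… + 5). So sub: x = 2.

Answer: x ∈ {2}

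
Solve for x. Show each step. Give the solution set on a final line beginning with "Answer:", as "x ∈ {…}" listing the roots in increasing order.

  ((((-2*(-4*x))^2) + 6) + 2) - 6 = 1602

Step 1. [((((-2*(-4*x))^2) + 6) + 2) - 6 = 1602] peel the -6: add 6 from each side, so sub: (((-2*(-4*x))^2) + 6) + 2 = 1608.
Step 2. [(((-2*(-4*x))^2) + 6) + 2 = 1608] the outer +2 inverts by subtracting 2. So sub: ((-2*(-4*x))^2) + 6 = 1606.
Step 3. [((-2*(-4*x))^2) + 6 = 1606] subtract 6: x sits inside (… + 6), so sub: (-2*(-4*x))^2 = 1600.
Step 4. [(-2*(-4*x))^2 = 1600] LHS squared, RHS 1600 ≥ 0: apply √ (±) ⇒ sqrt: -2*(-4*x) = 40 or -40.
Step 5. [-2*(-4*x) = 40 or -40] LHS = -2·(…); ÷-2 both sides ⇒ div: -4*x = -20 or 20.
Step 6. [-4*x = -20 or 20] -4·(inner) — divide through by -4 ⇒ div: x = 5 or -5.

Answer: x ∈ {-5, 5}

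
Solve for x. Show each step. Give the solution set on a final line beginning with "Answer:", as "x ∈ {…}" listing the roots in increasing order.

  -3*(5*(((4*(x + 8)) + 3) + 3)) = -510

Step 1. [-3*(5*(((4*(x + 8)) + 3) + 3)) = -510] leading coefficient -3: divide by -3 ⇒ div: 5*(((4*(x + 8)) + 3) + 3) = 170.
Step 2. [5*(((4*(x + 8)) + 3) + 3) = 170] leading coefficient 5: divide by 5. So div: ((4*(x + 8)) + 3) + 3 = 34.
Step 3. [((4*(x + 8)) + 3) + 3 = 34] +3 is outermost — subtract 3 both sides, so sub: (4*(x + 8)) + 3 = 31.
Step 4. [(4*(x + 8)) + 3 = 31] the outer +3 inverts by subtracting 3 ⇒ sub: 4*(x + 8) = 28.
Step 5. [4*(x + 8) = 28] divide by the outer 4 ⇒ div: x + 8 = 7.
Step 6. [x + 8 = 7] subtract 8: x sits inside (… + 8) ⇒ sub: x = -1.

Answer: x ∈ {-1}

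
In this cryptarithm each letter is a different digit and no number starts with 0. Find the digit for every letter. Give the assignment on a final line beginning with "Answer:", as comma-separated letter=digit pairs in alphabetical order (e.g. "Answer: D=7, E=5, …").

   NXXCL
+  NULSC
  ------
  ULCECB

Step 1. [col 1: L + C ≡ B (mod 10)] no forcing yet in column 1 (carry-in 0); B=3 is free and consistent — try it. So B=3.
Step 2. [col 1: L + C ≡ B (mod 10)] column 1 (L + C ≡ B (mod 10), carry-in 0) doesn't pin L yet; pick L=6 and continue. So L=6.
Step 3. [col 1: L + C ≡ B (mod 10)] in column 1 we have L+C≡B with carry-in 0; given L=6, B=3 and digits 3,6 already taken and all letters distinct, that pins C to 7. So C=7.
Step 4. [col 2: C + S ≡ C (mod 10)] in column 2 we have C+S≡C with carry-in 1; given C=7 and digits 3,6,7 already taken and all letters distinct, that pins S to 9, so S=9.
Step 5. [col 3: X + L ≡ E (mod 10)] several values work for X in column 3 (X + L ≡ E (mod 10), carry-in 1); try X=5. So X=5.
Step 6. [U] U is the leading digit of a 6-digit sum of two 5-digit numbers; the final carry is exactly 1 ⇒ U=1.
Step 7. [col 3: X + L ≡ E (mod 10)] from column 3 (X=5, L=6, carry-in 1, digits 1,3,5,6,7,9 already taken and all letters distinct): E must equal 2 ⇒ E=2.
Step 8. [col 5: N + N ≡ L (mod 10)] from column 5 (L=6, carry-in 0, digits 1,2,3,5,6,7,9 already taken and all letters distinct): N must equal 8 ⇒ N=8.

Answer: B=3, C=7, E=2, L=6, N=8, S=9, U=1, X=5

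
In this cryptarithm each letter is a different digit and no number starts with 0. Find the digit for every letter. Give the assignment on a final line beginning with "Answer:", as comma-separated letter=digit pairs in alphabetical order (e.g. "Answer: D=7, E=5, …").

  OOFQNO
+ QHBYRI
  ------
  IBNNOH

Step 1. [col 1: O + I ≡ H (mod 10)] no forcing yet in column 1 (carry-in 0); I=5 is free and consistent — try it ⇒ I=5.
Step 2. [col 1: O + I ≡ H (mod 10)] no forcing yet in column 1 (carry-in 0); H=6 is free and consistent — try it, so H=6.
Step 3. [col 1: O + I ≡ H (mod 10)] in column 1 we have O+I≡H with carry-in 0; given I=5, H=6 and digits 5,6 already taken and all letters distinct, that pins O to 1 ⇒ O=1.
Step 4. [col 2: N + R ≡ O (mod 10)] no forcing yet in column 2 (carry-in 0); R=9 is free and consistent — try it. So R=9.
Step 5. [col 2: N + R ≡ O (mod 10)] column 2 reads N+R+carry(0)=O with R=9, O=1; with digits 1,5,6,9 already taken and all letters distinct, the only value for N is 2, so N=2.
Step 6. [col 3: Q + Y ≡ N (mod 10)] column 3 (Q + Y ≡ N (mod 10), carry-in 1) doesn't pin Q yet; pick Q=4 and continue, so Q=4.
Step 7. [col 3: Q + Y ≡ N (mod 10)] column 3 reads Q+Y+carry(1)=N with Q=4, N=2; with digits 1,2,4,5,6,9 already taken and all letters distinct, the only value for Y is 7, so Y=7.
Step 8. [col 4: F + B ≡ N (mod 10)] no forcing yet in column 4 (carry-in 1); B=8 is free and consistent — try it, so B=8.
Step 9. [col 4: F + B ≡ N (mod 10)] in column 4 we have F+B≡N with carry-in 1; given B=8, N=2 and digits 1,2,4,5,6,7,8,9 already taken and all letters distinct, that pins F to 3, so F=3.

Answer: B=8, F=3, H=6, I=5, N=2, O=1, Q=4, R=9, Y=7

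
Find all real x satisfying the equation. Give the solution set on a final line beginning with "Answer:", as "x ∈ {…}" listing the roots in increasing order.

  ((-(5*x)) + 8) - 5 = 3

Step 1. [((-(5*x)) + 8) - 5 = 3] peel the -5: add 5 from each side, so sub: (-(5*x)) + 8 = 8.
Step 2. [(-(5*x)) + 8 = 8] subtract 8: x sits inside (… + 8). So sub: -(5*x) = 0.
Step 3. [-(5*x) = 0] flip signs both sides. So neg: 5*x = 0.
Step 4. [5*x = 0] 5·(inner) — divide through by 5 ⇒ div: x = 0.

Answer: x ∈ {0}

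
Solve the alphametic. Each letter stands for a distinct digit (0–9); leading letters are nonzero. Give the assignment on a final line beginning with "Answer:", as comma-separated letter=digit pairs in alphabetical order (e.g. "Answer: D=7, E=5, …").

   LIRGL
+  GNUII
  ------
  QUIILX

Step 1. [col 1: L + I ≡ X (mod 10)] I=7 is one option consistent with column 1 (L + I ≡ X (mod 10), carry-in 0) — take it ⇒ I=7.
Step 2. [Q] the sum has 6 digits but both addends have 5; that extra leading digit Q is the final carry, namely 1. So Q=1.
Step 3. [col 1: L + I ≡ X (mod 10)] column 1 (L + I ≡ X (mod 10), carry-in 0) doesn't pin X yet; pick X=3 and continue, so X=3.
Step 4. [col 1: L + I ≡ X (mod 10)] from column 1 (I=7, X=3, carry-in 0, digits 1,3,7 already taken and all letters distinct): L must equal 6, so L=6.
Step 5. [col 2: G + I ≡ L (mod 10)] column 2: given I=7, L=6, carry-in 1, and digits 1,3,6,7 already taken and all letters distinct, G+I≡L (mod 10) forces G=8, so G=8.
Step 6. [col 3: R + U ≡ I (mod 10)] U=4 is one option consistent with column 3 (R + U ≡ I (mod 10), carry-in 1) — take it. So U=4.
Step 7. [col 3: R + U ≡ I (mod 10)] from column 3 (U=4, I=7, carry-in 1, digits 1,3,4,6,7,8 already taken and all letters distinct): R must equal 2, so R=2.
Step 8. [col 4: I + N ≡ I (mod 10)] column 4 reads I+N+carry(0)=I with I=7; with digits 1,2,3,4,6,7,8 already taken and all letters distinct, the only value for N is 0, so N=0.

Answer: G=8, I=7, L=6, N=0, Q=1, R=2, U=4, X=3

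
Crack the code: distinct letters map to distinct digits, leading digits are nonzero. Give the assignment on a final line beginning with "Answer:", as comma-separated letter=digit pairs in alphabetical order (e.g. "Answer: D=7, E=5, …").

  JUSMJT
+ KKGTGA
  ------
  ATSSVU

Step 1. [col 1: T + A ≡ U (mod 10)] no forcing yet in column 1 (carry-in 0); A=8 is free and consistent — try it, so A=8.
Step 2. [col 1: T + A ≡ U (mod 10)] T=5 is one option consistent with column 1 (T + A ≡ U (mod 10), carry-in 0) — take it, so T=5.
Step 3. [col 1: T + A ≡ U (mod 10)] from column 1 (T=5, A=8, carry-in 0, digits 5,8 already taken and all letters distinct): U must equal 3 ⇒ U=3.
Step 4. [col 2: J + G ≡ V (mod 10)] J=6 is one option consistent with column 2 (J + G ≡ V (mod 10), carry-in 1) — take it ⇒ J=6.
Step 5. [col 2: J + G ≡ V (mod 10)] no forcing yet in column 2 (carry-in 1); G=0 is free and consistent — try it, so G=0.
Step 6. [col 2: J + G ≡ V (mod 10)] column 2: given J=6, G=0, carry-in 1, and digits 0,3,5,6,8 already taken and all letters distinct, J+G≡V (mod 10) forces V=7. So V=7.
Step 7. [col 3: M + T ≡ S (mod 10)] S=9 is one option consistent with column 3 (M + T ≡ S (mod 10), carry-in 0) — take it ⇒ S=9.
Step 8. [col 3: M + T ≡ S (mod 10)] in column 3 we have M+T≡S with carry-in 0; given T=5, S=9 and digits 0,3,5,6,7,8,9 already taken and all letters distinct, that pins M to 4. So M=4.
Step 9. [col 5: U + K ≡ T (mod 10)] column 5: given U=3, T=5, carry-in 0, and digits 0,3,4,5,6,7,8,9 already taken and all letters distinct, U+K≡T (mod 10) forces K=2, so K=2.

Answer: A=8, G=0, J=6, K=2, M=4, S=9, T=5, U=3, V=7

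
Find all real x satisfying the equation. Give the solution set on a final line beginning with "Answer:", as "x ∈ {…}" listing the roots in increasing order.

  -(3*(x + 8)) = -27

Step 1. [-(3*(x + 8)) = -27] leading − — multiply by −1. So neg: 3*(x + 8) = 27.
Step 2. [3*(x + 8) = 27] leading coefficient 3: divide by 3, so div: x + 8 = 9.
Step 3. [x + 8 = 9] peel the +8: subtract 8 from each side. So sub: x = 1.

Answer: x ∈ {1}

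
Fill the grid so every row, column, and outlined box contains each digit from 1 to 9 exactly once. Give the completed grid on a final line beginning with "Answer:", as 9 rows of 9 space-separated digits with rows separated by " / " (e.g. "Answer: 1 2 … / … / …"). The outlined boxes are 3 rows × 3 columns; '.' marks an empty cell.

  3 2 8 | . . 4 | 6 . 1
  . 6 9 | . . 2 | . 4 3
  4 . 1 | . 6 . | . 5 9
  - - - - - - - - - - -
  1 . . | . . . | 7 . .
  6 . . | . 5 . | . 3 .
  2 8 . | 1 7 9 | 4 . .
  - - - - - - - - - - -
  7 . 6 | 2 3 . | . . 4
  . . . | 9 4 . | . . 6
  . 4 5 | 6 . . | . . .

Step 1. [r5c6∈{8}] nothing but 8 survives at r5c6 ⇒ r5c6=8.
Step 2. [r2c7∈{8}] only 8 remains possible at r2c7. So r2c7=8.
Step 3. [r7c8∈{1,8,9}] row 7 places 8 nowhere but r7c8. So r7c8=8.
Step 4. [r5c7∈{1,2,9}] across row 5, 1 lands solely at r5c7. So r5c7=1.
Step 5. [r9c1∈{8,9}] across col 1, 9 lands solely at r9c1. So r9c1=9.
Step 6. [r9c9∈{2,7}] 7 has one home in col 9: r9c9, so r9c9=7.
Step 7. [r2c4∈{5,7}] row 2 places 7 nowhere but r2c4 ⇒ r2c4=7.
Step 8. [r9c6∈{1}] r9c6 has the single candidate 1 ⇒ r9c6=1.
Step 9. [r9c8∈{2}] only 2 remains possible at r9c8, so r9c8=2.
Step 10. [r4c2∈{3,5,9}] 5 has one home in col 2: r4c2, so r4c2=5.
Step 11. [r8c2∈{1,3}] col 2 places 3 nowhere but r8c2. So r8c2=3.
Step 12. [r5c4∈{4}] only 4 remains possible at r5c4 ⇒ r5c4=4.
Step 13. [r4c4∈{3}] nothing but 3 survives at r4c4. So r4c4=3.
Step 14. [r7c6∈{5}] nothing but 5 survives at r7c6, so r7c6=5.
Step 15. [r5c2∈{7,9}] in row 5, 9 fits only at r5c2. So r5c2=9.
Step 16. [r5c9∈{2}] r5c9 is down to just 2, so r5c9=2.
Step 17. [r4c6∈{6}] r4c6's peers cover all but 6, so r4c6=6.
Step 18. [r4c3∈{4}] r4c3 is down to just 4, so r4c3=4.
Step 19. [r1c5∈{9}] r1c5's peers cover all but 9 ⇒ r1c5=9.
Step 20. [r3c7∈{2}] r3c7's peers cover all but 2. So r3c7=2.
Step 21. [r9c5∈{8}] r9c5 is down to just 8, so r9c5=8.
Step 22. [r8c7∈{5}] r8c7 has the single candidate 5, so r8c7=5.
Step 23. [r8c1∈{8}] nothing but 8 survives at r8c1. So r8c1=8.
Step 24. [r8c8∈{1}] r8c8's peers cover all but 1, so r8c8=1.
Step 25. [r7c2∈{1}] r7c2's peers cover all but 1. So r7c2=1.
Step 26. [r2c1∈{5}] nothing but 5 survives at r2c1 ⇒ r2c1=5.
Step 27. [r7c7∈{9}] only 9 remains possible at r7c7 ⇒ r7c7=9.
Step 28. [r8c3∈{2}] r8c3 has the single candidate 2 ⇒ r8c3=2.
Step 29. [r8c6∈{7}] r8c6 has the single candidate 7, so r8c6=7.
Step 30. [r4c9∈{8}] r4c9 has the single candidate 8, so r4c9=8.
Step 31. [r3c2∈{7}] r3c2 is down to just 7. So r3c2=7.
Step 32. [r6c3∈{3}] only 3 remains possible at r6c3, so r6c3=3.
Step 33. [r6c8∈{6}] nothing but 6 survives at r6c8. So r6c8=6.
Step 34. [r2c5∈{1}] only 1 remains possible at r2c5. So r2c5=1.
Step 35. [r3c6∈{3}] r3c6 is down to just 3 ⇒ r3c6=3.
Step 36. [r1c8∈{7}] r1c8 has the single candidate 7, so r1c8=7.
Step 37. [r4c5∈{2}] r4c5's peers cover all but 2 ⇒ r4c5=2.
Step 38. [r3c4∈{8}] r3c4's peers cover all but 8, so r3c4=8.
Step 39. [r1c4∈{5}] r1c4 has the single candidate 5 ⇒ r1c4=5.
Step 40. [r6c9∈{5}] r6c9 has the single candidate 5, so r6c9=5.
Step 41. [r4c8∈{9}] r4c8 is down to just 9. So r4c8=9.
Step 42. [r9c7∈{3}] only 3 remains possible at r9c7 ⇒ r9c7=3.
Step 43. [r5c3∈{7}] r5c3 is down to just 7. So r5c3=7.

Answer: 3 2 8 5 9 4 6 7 1 / 5 6 9 7 1 2 8 4 3 / 4 7 1 8 6 3 2 5 9 / 1 5 4 3 2 6 7 9 8 / 6 9 7 4 5 8 1 3 2 / 2 8 3 1 7 9 4 6 5 / 7 1 6 2 3 5 9 8 4 / 8 3 2 9 4 7 5 1 6 / 9 4 5 6 8 1 3 2 7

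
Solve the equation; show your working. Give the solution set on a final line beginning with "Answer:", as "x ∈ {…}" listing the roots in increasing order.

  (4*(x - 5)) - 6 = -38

Step 1. [(4*(x - 5)) - 6 = -38] add 6: x sits inside (… - 6). So sub: 4*(x - 5) = -32.
Step 2. [4*(x - 5) = -32] LHS = 4·(…); ÷4 both sides. So div: x - 5 = -8.
Step 3. [x - 5 = -8] the outer -5 inverts by adding 5. So sub: x = -3.

Answer: x ∈ {-3}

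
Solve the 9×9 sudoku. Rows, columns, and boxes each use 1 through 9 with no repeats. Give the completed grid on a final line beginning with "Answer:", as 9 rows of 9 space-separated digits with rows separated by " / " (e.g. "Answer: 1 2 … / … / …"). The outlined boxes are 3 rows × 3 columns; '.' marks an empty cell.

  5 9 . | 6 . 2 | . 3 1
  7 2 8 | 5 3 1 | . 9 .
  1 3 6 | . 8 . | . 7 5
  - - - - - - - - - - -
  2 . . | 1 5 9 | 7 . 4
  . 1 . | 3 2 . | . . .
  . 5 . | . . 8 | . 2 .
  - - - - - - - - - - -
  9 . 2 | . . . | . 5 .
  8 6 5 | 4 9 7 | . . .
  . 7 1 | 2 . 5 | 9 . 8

Step 1. [r4c8∈{6,8}] 6 has one home in row 4: r4c8. So r4c8=6.
Step 2. [r1c3∈{4}] only 4 remains possible at r1c3, so r1c3=4.
Step 3. [r6c5∈{4,6,7}] in col 5, 4 fits only at r6c5. So r6c5=4.
Step 4. [r6c7∈{1,3}] across row 6, 1 lands solely at r6c7, so r6c7=1.
Step 5. [r6c9∈{3,9}] 3 has one home in box 6: r6c9, so r6c9=3.
Step 6. [r2c7∈{4,6}] row 2 places 4 nowhere but r2c7 ⇒ r2c7=4.
Step 7. [r7c7∈{3,6}] r7c7 is the only open cell in col 7 admitting 6 ⇒ r7c7=6.
Step 8. [r5c3∈{7,9}] row 5 places 7 nowhere but r5c3. So r5c3=7.
Step 9. [r5c1∈{4,6}] r5c1 is the only open cell in row 5 admitting 4. So r5c1=4.
Step 10. [r5c8∈{8}] r5c8 is down to just 8. So r5c8=8.
Step 11. [r8c7∈{2,3}] r8c7 is the only open cell in row 8 admitting 3 ⇒ r8c7=3.
Step 12. [r4c2∈{8}] r4c2 is down to just 8. So r4c2=8.
Step 13. [r7c2∈{4}] r7c2's peers cover all but 4. So r7c2=4.
Step 14. [r3c7∈{2}] only 2 remains possible at r3c7. So r3c7=2.
Step 15. [r5c7∈{5}] r5c7 is down to just 5 ⇒ r5c7=5.
Step 16. [r6c3∈{9}] nothing but 9 survives at r6c3 ⇒ r6c3=9.
Step 17. [r6c1∈{6}] r6c1's peers cover all but 6. So r6c1=6.
Step 18. [r5c9∈{9}] r5c9's peers cover all but 9 ⇒ r5c9=9.
Step 19. [r7c5∈{1}] r7c5 has the single candidate 1 ⇒ r7c5=1.
Step 20. [r9c1∈{3}] r9c1 has the single candidate 3. So r9c1=3.
Step 21. [r9c5∈{6}] r9c5 is down to just 6, so r9c5=6.
Step 22. [r7c4∈{8}] only 8 remains possible at r7c4, so r7c4=8.
Step 23. [r8c9∈{2}] r8c9 is down to just 2, so r8c9=2.
Step 24. [r2c9∈{6}] only 6 remains possible at r2c9. So r2c9=6.
Step 25. [r1c7∈{8}] r1c7 is down to just 8 ⇒ r1c7=8.
Step 26. [r3c6∈{4}] r3c6 is down to just 4, so r3c6=4.
Step 27. [r8c8∈{1}] only 1 remains possible at r8c8, so r8c8=1.
Step 28. [r9c8∈{4}] nothing but 4 survives at r9c8. So r9c8=4.
Step 29. [r3c4∈{9}] r3c4 has the single candidate 9, so r3c4=9.
Step 30. [r5c6∈{6}] r5c6's peers cover all but 6 ⇒ r5c6=6.
Step 31. [r4c3∈{3}] r4c3 is down to just 3. So r4c3=3.
Step 32. [r7c9∈{7}] only 7 remains possible at r7c9, so r7c9=7.
Step 33. [r1c5∈{7}] only 7 remains possible at r1c5, so r1c5=7.
Step 34. [r7c6∈{3}] r7c6 has the single candidate 3 ⇒ r7c6=3.
Step 35. [r6c4∈{7}] r6c4's peers cover all but 7, so r6c4=7.

Answer: 5 9 4 6 7 2 8 3 1 / 7 2 8 5 3 1 4 9 6 / 1 3 6 9 8 4 2 7 5 / 2 8 3 1 5 9 7 6 4 / 4 1 7 3 2 6 5 8 9 / 6 5 9 7 4 8 1 2 3 / 9 4 2 8 1 3 6 5 7 / 8 6 5 4 9 7 3 1 2 / 3 7 1 2 6 5 9 4 8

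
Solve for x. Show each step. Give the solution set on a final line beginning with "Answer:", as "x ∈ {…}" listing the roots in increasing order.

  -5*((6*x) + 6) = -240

Step 1. [-5*((6*x) + 6) = -240] LHS = -5·(…); ÷-5 both sides, so div: (6*x) + 6 = 48.
Step 2. [(6*x) + 6 = 48] 6 | LHS and 6 | 48: pull 6 out, so factor: x + 1 = 8.
Step 3. [x + 1 = 8] 1 comes off first (subtract 1). So sub: x = 7.

Answer: x ∈ {7}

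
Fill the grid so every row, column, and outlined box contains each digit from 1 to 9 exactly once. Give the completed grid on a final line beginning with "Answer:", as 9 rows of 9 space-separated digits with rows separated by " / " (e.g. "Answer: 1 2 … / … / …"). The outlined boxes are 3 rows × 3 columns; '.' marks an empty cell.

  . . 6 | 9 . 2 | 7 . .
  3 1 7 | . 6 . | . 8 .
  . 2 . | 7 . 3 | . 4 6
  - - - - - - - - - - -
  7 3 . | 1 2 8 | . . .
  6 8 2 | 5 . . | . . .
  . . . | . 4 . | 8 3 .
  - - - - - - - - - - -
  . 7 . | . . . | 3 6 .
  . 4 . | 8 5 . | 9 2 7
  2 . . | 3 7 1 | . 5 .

Step 1. [r7c9∈{1,4,8}] in box 9, 1 fits only at r7c9. So r7c9=1.
Step 2. [r1c2∈{5}] r1c2 has the single candidate 5, so r1c2=5.
Step 3. [r6c2∈{9}] r6c2's peers cover all but 9 ⇒ r6c2=9.
Step 4. [r2c9∈{2,5,9}] across row 2, 9 lands solely at r2c9, so r2c9=9.
Step 5. [r7c5∈{9}] r7c5's peers cover all but 9. So r7c5=9.
Step 6. [r5c9∈{4}] only 4 remains possible at r5c9, so r5c9=4.
Step 7. [r1c8∈{1}] r1c8 is down to just 1 ⇒ r1c8=1.
Step 8. [r4c9∈{5}] r4c9 is down to just 5. So r4c9=5.
Step 9. [r2c6∈{4,5}] col 6 places 5 nowhere but r2c6 ⇒ r2c6=5.
Step 10. [r1c5∈{8}] r1c5's peers cover all but 8 ⇒ r1c5=8.
Step 11. [r9c3∈{8,9}] row 9 places 9 nowhere but r9c3 ⇒ r9c3=9.
Step 12. [r5c8∈{7,9}] in col 8, 7 fits only at r5c8. So r5c8=7.
Step 13. [r3c3∈{8}] r3c3's peers cover all but 8, so r3c3=8.
Step 14. [r7c3∈{5}] only 5 remains possible at r7c3, so r7c3=5.
Step 15. [r8c1∈{1}] r8c1's peers cover all but 1 ⇒ r8c1=1.
Step 16. [r6c6∈{6,7}] in row 6, 7 fits only at r6c6, so r6c6=7.
Step 17. [r7c4∈{2,4}] 2 has one home in row 7: r7c4. So r7c4=2.
Step 18. [r6c3∈{1}] r6c3 is down to just 1. So r6c3=1.
Step 19. [r6c9∈{2}] nothing but 2 survives at r6c9. So r6c9=2.
Step 20. [r3c5∈{1}] r3c5's peers cover all but 1. So r3c5=1.
Step 21. [r4c8∈{9}] only 9 remains possible at r4c8, so r4c8=9.
Step 22. [r3c1∈{9}] r3c1 is down to just 9. So r3c1=9.
Step 23. [r4c3∈{4}] nothing but 4 survives at r4c3, so r4c3=4.
Step 24. [r9c7∈{4}] r9c7's peers cover all but 4, so r9c7=4.
Step 25. [r7c1∈{8}] only 8 remains possible at r7c1. So r7c1=8.
Step 26. [r9c2∈{6}] r9c2's peers cover all but 6, so r9c2=6.
Step 27. [r6c4∈{6}] nothing but 6 survives at r6c4 ⇒ r6c4=6.
Step 28. [r8c3∈{3}] nothing but 3 survives at r8c3 ⇒ r8c3=3.
Step 29. [r5c7∈{1}] nothing but 1 survives at r5c7 ⇒ r5c7=1.
Step 30. [r1c9∈{3}] r1c9 is down to just 3, so r1c9=3.
Step 31. [r6c1∈{5}] r6c1's peers cover all but 5 ⇒ r6c1=5.
Step 32. [r8c6∈{6}] r8c6 is down to just 6, so r8c6=6.
Step 33. [r1c1∈{4}] r1c1 is down to just 4 ⇒ r1c1=4.
Step 34. [r2c4∈{4}] nothing but 4 survives at r2c4 ⇒ r2c4=4.
Step 35. [r3c7∈{5}] only 5 remains possible at r3c7 ⇒ r3c7=5.
Step 36. [r5c5∈{3}] r5c5's peers cover all but 3 ⇒ r5c5=3.
Step 37. [r2c7∈{2}] only 2 remains possible at r2c7, so r2c7=2.
Step 38. [r5c6∈{9}] nothing but 9 survives at r5c6 ⇒ r5c6=9.
Step 39. [r7c6∈{4}] r7c6 has the single candidate 4. So r7c6=4.
Step 40. [r4c7∈{6}] r4c7 has the single candidate 6. So r4c7=6.
Step 41. [r9c9∈{8}] r9c9's peers cover all but 8. So r9c9=8.

Answer: 4 5 6 9 8 2 7 1 3 / 3 1 7 4 6 5 2 8 9 / 9 2 8 7 1 3 5 4 6 / 7 3 4 1 2 8 6 9 5 / 6 8 2 5 3 9 1 7 4 / 5 9 1 6 4 7 8 3 2 / 8 7 5 2 9 4 3 6 1 / 1 4 3 8 5 6 9 2 7 / 2 6 9 3 7 1 4 5 8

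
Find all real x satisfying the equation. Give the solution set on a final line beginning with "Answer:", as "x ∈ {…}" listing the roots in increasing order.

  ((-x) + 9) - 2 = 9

Step 1. [((-x) + 9) - 2 = 9] -2 is outermost — add 2 both sides ⇒ sub: (-x) + 9 = 11.
Step 2. [(-x) + 9 = 11] peel the +9: subtract 9 from each side, so sub: -x = 2.
Step 3. [-x = 2] LHS negated; negate both sides, so neg: x = -2.

Answer: x ∈ {-2}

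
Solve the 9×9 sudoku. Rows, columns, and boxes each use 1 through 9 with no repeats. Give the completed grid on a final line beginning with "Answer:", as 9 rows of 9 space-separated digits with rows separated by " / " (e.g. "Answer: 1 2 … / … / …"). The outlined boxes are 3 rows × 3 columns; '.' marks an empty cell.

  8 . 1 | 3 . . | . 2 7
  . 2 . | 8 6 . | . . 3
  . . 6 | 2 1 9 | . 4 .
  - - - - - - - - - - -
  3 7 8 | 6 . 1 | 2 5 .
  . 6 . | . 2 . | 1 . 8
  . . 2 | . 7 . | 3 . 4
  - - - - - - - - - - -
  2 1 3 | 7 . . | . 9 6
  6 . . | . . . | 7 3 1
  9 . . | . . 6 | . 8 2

Step 1. [r4c5∈{4,9}] r4c5 is the only open cell in row 4 admitting 4. So r4c5=4.
Step 2. [r1c5∈{5}] r1c5's peers cover all but 5, so r1c5=5.
Step 3. [r3c9∈{5}] r3c9 has the single candidate 5 ⇒ r3c9=5.
Step 4. [r1c6∈{4}] only 4 remains possible at r1c6 ⇒ r1c6=4.
Step 5. [r8c2∈{4,5,8}] r8c2 is the only open cell in col 2 admitting 8, so r8c2=8.
Step 6. [r9c2∈{4,5}] r9c2 is the only open cell in col 2 admitting 4, so r9c2=4.
Step 7. [r6c2∈{5,9}] col 2 places 5 nowhere but r6c2, so r6c2=5.
Step 8. [r8c3∈{5}] r8c3's peers cover all but 5 ⇒ r8c3=5.
Step 9. [r5c3∈{4,9}] 9 has one home in box 4: r5c3 ⇒ r5c3=9.
Step 10. [r5c4∈{5}] r5c4 is down to just 5 ⇒ r5c4=5.
Step 11. [r2c6∈{7}] r2c6 has the single candidate 7, so r2c6=7.
Step 12. [r7c6∈{5,8}] in col 6, 5 fits only at r7c6, so r7c6=5.
Step 13. [r8c5∈{9}] r8c5's peers cover all but 9. So r8c5=9.
Step 14. [r2c1∈{4,5}] across row 2, 5 lands solely at r2c1 ⇒ r2c1=5.
Step 15. [r1c7∈{6,9}] 6 has one home in row 1: r1c7, so r1c7=6.
Step 16. [r6c1∈{1}] r6c1 has the single candidate 1, so r6c1=1.
Step 17. [r3c1∈{7}] only 7 remains possible at r3c1. So r3c1=7.
Step 18. [r1c2∈{9}] only 9 remains possible at r1c2 ⇒ r1c2=9.
Step 19. [r9c7∈{5}] nothing but 5 survives at r9c7. So r9c7=5.
Step 20. [r7c7∈{4}] r7c7 has the single candidate 4. So r7c7=4.
Step 21. [r5c8∈{7}] r5c8 is down to just 7, so r5c8=7.
Step 22. [r2c7∈{9}] r2c7's peers cover all but 9. So r2c7=9.
Step 23. [r8c6∈{2}] only 2 remains possible at r8c6. So r8c6=2.
Step 24. [r9c4∈{1}] nothing but 1 survives at r9c4 ⇒ r9c4=1.
Step 25. [r6c4∈{9}] only 9 remains possible at r6c4. So r6c4=9.
Step 26. [r3c2∈{3}] r3c2 is down to just 3 ⇒ r3c2=3.
Step 27. [r6c6∈{8}] only 8 remains possible at r6c6. So r6c6=8.
Step 28. [r2c8∈{1}] r2c8 has the single candidate 1, so r2c8=1.
Step 29. [r9c3∈{7}] r9c3 has the single candidate 7 ⇒ r9c3=7.
Step 30. [r9c5∈{3}] only 3 remains possible at r9c5. So r9c5=3.
Step 31. [r5c6∈{3}] r5c6 has the single candidate 3, so r5c6=3.
Step 32. [r3c7∈{8}] r3c7 is down to just 8. So r3c7=8.
Step 33. [r2c3∈{4}] r2c3 has the single candidate 4 ⇒ r2c3=4.
Step 34. [r4c9∈{9}] nothing but 9 survives at r4c9. So r4c9=9.
Step 35. [r5c1∈{4}] r5c1's peers cover all but 4. So r5c1=4.
Step 36. [r6c8∈{6}] only 6 remains possible at r6c8. So r6c8=6.
Step 37. [r8c4∈{4}] nothing but 4 survives at r8c4, so r8c4=4.
Step 38. [r7c5∈{8}] r7c5 is down to just 8. So r7c5=8.

Answer: 8 9 1 3 5 4 6 2 7 / 5 2 4 8 6 7 9 1 3 / 7 3 6 2 1 9 8 4 5 / 3 7 8 6 4 1 2 5 9 / 4 6 9 5 2 3 1 7 8 / 1 5 2 9 7 8 3 6 4 / 2 1 3 7 8 5 4 9 6 / 6 8 5 4 9 2 7 3 1 / 9 4 7 1 3 6 5 8 2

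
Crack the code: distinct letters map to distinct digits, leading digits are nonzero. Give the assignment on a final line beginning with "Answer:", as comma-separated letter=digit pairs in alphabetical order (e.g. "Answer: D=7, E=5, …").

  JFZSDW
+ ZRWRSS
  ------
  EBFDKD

Step 1. [col 1: W + S ≡ D (mod 10)] no forcing yet in column 1 (carry-in 0); W=8 is free and consistent — try it ⇒ W=8.
Step 2. [col 1: W + S ≡ D (mod 10)] D=4 is one option consistent with column 1 (W + S ≡ D (mod 10), carry-in 0) — take it, so D=4.
Step 3. [col 1: W + S ≡ D (mod 10)] from column 1 (W=8, D=4, carry-in 0, digits 4,8 already taken and all letters distinct): S must equal 6 ⇒ S=6.
Step 4. [col 2: D + S ≡ K (mod 10)] in column 2 we have D+S≡K with carry-in 1; given D=4, S=6 and digits 4,6,8 already taken and all letters distinct, that pins K to 1 ⇒ K=1.
Step 5. [col 3: S + R ≡ D (mod 10)] from column 3 (S=6, D=4, carry-in 1, digits 1,4,6,8 already taken and all letters distinct): R must equal 7. So R=7.
Step 6. [col 4: Z + W ≡ F (mod 10)] no forcing yet in column 4 (carry-in 1); Z=3 is free and consistent — try it, so Z=3.
Step 7. [col 4: Z + W ≡ F (mod 10)] in column 4 we have Z+W≡F with carry-in 1; given Z=3, W=8 and digits 1,3,4,6,7,8 already taken and all letters distinct, that pins F to 2. So F=2.
Step 8. [col 5: F + R ≡ B (mod 10)] from column 5 (F=2, R=7, carry-in 1, digits 1,2,3,4,6,7,8 already taken and all letters distinct): B must equal 0. So B=0.
Step 9. [col 6: J + Z ≡ E (mod 10)] in column 6 we have J+Z≡E with carry-in 1; given Z=3 and digits 0,1,2,3,4,6,7,8 already taken and all letters distinct, that pins E to 9 ⇒ E=9.
Step 10. [col 6: J + Z ≡ E (mod 10)] in column 6 we have J+Z≡E with carry-in 1; given Z=3, E=9 and digits 0,1,2,3,4,6,7,8,9 already taken and all letters distinct, that pins J to 5 ⇒ J=5.

Answer: B=0, D=4, E=9, F=2, J=5, K=1, R=7, S=6, W=8, Z=3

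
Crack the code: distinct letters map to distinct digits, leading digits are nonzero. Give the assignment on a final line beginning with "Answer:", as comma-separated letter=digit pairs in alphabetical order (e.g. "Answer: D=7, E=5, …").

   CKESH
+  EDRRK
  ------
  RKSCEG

Step 1. [col 1: H + K ≡ G (mod 10)] several values work for H in column 1 (H + K ≡ G (mod 10), carry-in 0); try H=4, so H=4.
Step 2. [col 1: H + K ≡ G (mod 10)] column 1 (H + K ≡ G (mod 10), carry-in 0) doesn't pin K yet; pick K=6 and continue, so K=6.
Step 3. [col 1: H + K ≡ G (mod 10)] column 1: given H=4, K=6, carry-in 0, and digits 4,6 already taken and all letters distinct, H+K≡G (mod 10) forces G=0. So G=0.
Step 4. [col 2: S + R ≡ E (mod 10)] R=1 is one option consistent with column 2 (S + R ≡ E (mod 10), carry-in 1) — take it. So R=1.
Step 5. [col 2: S + R ≡ E (mod 10)] no forcing yet in column 2 (carry-in 1); S=5 is free and consistent — try it ⇒ S=5.
Step 6. [col 2: S + R ≡ E (mod 10)] from column 2 (S=5, R=1, carry-in 1, digits 0,1,4,5,6 already taken and all letters distinct): E must equal 7, so E=7.
Step 7. [col 3: E + R ≡ C (mod 10)] in column 3 we have E+R≡C with carry-in 0; given E=7, R=1 and digits 0,1,4,5,6,7 already taken and all letters distinct, that pins C to 8. So C=8.
Step 8. [col 4: K + D ≡ S (mod 10)] in column 4 we have K+D≡S with carry-in 0; given K=6, S=5 and digits 0,1,4,5,6,7,8 already taken and all letters distinct, that pins D to 9, so D=9.

Answer: C=8, D=9, E=7, G=0, H=4, K=6, R=1, S=5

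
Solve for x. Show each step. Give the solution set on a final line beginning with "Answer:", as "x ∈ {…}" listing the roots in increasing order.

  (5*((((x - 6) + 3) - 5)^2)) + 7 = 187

Step 1. [(5*((((x - 6) + 3) - 5)^2)) + 7 = 187] +7 is outermost — subtract 7 both sides, so sub: 5*((((x - 6) + 3) - 5)^2) = 180.
Step 2. [5*((((x - 6) + 3) - 5)^2) = 180] 5 out front; divide by 5. So div: (((x - 6) + 3) - 5)^2 = 36.
Step 3. [(((x - 6) + 3) - 5)^2 = 36] 36 ≥ 0, LHS is (·)² — take ±√, so sqrt: ((x - 6) + 3) - 5 = 6 or -6.
Step 4. [((x - 6) + 3) - 5 = 6 or -6] -5 is outermost — add 5 both sides ⇒ sub: (x - 6) + 3 = 11 or -1.
Step 5. [(x - 6) + 3 = 11 or -1] 3 comes off first (subtract 3) ⇒ sub: x - 6 = 8 or -4.
Step 6. [x - 6 = 8 or -4] -6 is outermost — add 6 both sides, so sub: x = 14 or 2.

Answer: x ∈ {2, 14}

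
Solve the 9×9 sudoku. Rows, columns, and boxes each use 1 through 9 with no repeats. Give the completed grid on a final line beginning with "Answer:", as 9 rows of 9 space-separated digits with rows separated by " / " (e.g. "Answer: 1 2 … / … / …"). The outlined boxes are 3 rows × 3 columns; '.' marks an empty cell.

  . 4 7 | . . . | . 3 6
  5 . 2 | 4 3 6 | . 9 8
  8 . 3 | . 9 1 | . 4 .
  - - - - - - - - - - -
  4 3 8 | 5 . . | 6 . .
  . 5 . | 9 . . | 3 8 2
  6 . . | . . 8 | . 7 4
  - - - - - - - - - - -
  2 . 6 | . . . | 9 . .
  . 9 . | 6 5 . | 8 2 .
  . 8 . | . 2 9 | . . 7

Step 1. [r6c5∈{1}] r6c5 is down to just 1. So r6c5=1.
Step 2. [r7c2∈{1,7}] across col 2, 7 lands solely at r7c2. So r7c2=7.
Step 3. [r8c6∈{3,4,7}] across row 8, 7 lands solely at r8c6, so r8c6=7.
Step 4. [r9c3∈{1,4,5}] in col 3, 5 fits only at r9c3, so r9c3=5.
Step 5. [r7c6∈{3,4}] r7c6 is the only open cell in col 6 admitting 3 ⇒ r7c6=3.
Step 6. [r9c4∈{1}] r9c4's peers cover all but 1 ⇒ r9c4=1.
Step 7. [r3c9∈{5}] only 5 remains possible at r3c9, so r3c9=5.
Step 8. [r7c9∈{1}] nothing but 1 survives at r7c9, so r7c9=1.
Step 9. [r2c7∈{1,7}] r2c7 is the only open cell in row 2 admitting 7, so r2c7=7.
Step 10. [r7c4∈{8}] r7c4 is down to just 8, so r7c4=8.
Step 11. [r1c4∈{2}] r1c4 has the single candidate 2. So r1c4=2.
Step 12. [r5c1∈{1,7}] col 1 places 7 nowhere but r5c1 ⇒ r5c1=7.
Step 13. [r8c9∈{3}] r8c9's peers cover all but 3, so r8c9=3.
Step 14. [r8c1∈{1}] only 1 remains possible at r8c1 ⇒ r8c1=1.
Step 15. [r5c5∈{4,6}] 6 has one home in row 5: r5c5, so r5c5=6.
Step 16. [r4c9∈{9}] r4c9 is down to just 9 ⇒ r4c9=9.
Step 17. [r4c6∈{2}] only 2 remains possible at r4c6 ⇒ r4c6=2.
Step 18. [r9c8∈{6}] only 6 remains possible at r9c8. So r9c8=6.
Step 19. [r6c4∈{3}] r6c4's peers cover all but 3, so r6c4=3.
Step 20. [r5c3∈{1}] nothing but 1 survives at r5c3, so r5c3=1.
Step 21. [r3c4∈{7}] r3c4's peers cover all but 7. So r3c4=7.
Step 22. [r1c1∈{9}] nothing but 9 survives at r1c1 ⇒ r1c1=9.
Step 23. [r4c8∈{1}] only 1 remains possible at r4c8. So r4c8=1.
Step 24. [r2c2∈{1}] r2c2 has the single candidate 1, so r2c2=1.
Step 25. [r7c8∈{5}] r7c8 has the single candidate 5, so r7c8=5.
Step 26. [r1c7∈{1}] only 1 remains possible at r1c7. So r1c7=1.
Step 27. [r6c2∈{2}] nothing but 2 survives at r6c2 ⇒ r6c2=2.
Step 28. [r4c5∈{7}] only 7 remains possible at r4c5, so r4c5=7.
Step 29. [r3c2∈{6}] nothing but 6 survives at r3c2 ⇒ r3c2=6.
Step 30. [r1c5∈{8}] nothing but 8 survives at r1c5, so r1c5=8.
Step 31. [r5c6∈{4}] r5c6's peers cover all but 4, so r5c6=4.
Step 32. [r7c5∈{4}] r7c5's peers cover all but 4, so r7c5=4.
Step 33. [r3c7∈{2}] nothing but 2 survives at r3c7 ⇒ r3c7=2.
Step 34. [r1c6∈{5}] r1c6 is down to just 5, so r1c6=5.
Step 35. [r9c1∈{3}] only 3 remains possible at r9c1 ⇒ r9c1=3.
Step 36. [r9c7∈{4}] only 4 remains possible at r9c7. So r9c7=4.
Step 37. [r6c7∈{5}] r6c7 has the single candidate 5 ⇒ r6c7=5.
Step 38. [r8c3∈{4}] r8c3 is down to just 4 ⇒ r8c3=4.
Step 39. [r6c3∈{9}] only 9 remains possible at r6c3. So r6c3=9.

Answer: 9 4 7 2 8 5 1 3 6 / 5 1 2 4 3 6 7 9 8 / 8 6 3 7 9 1 2 4 5 / 4 3 8 5 7 2 6 1 9 / 7 5 1 9 6 4 3 8 2 / 6 2 9 3 1 8 5 7 4 / 2 7 6 8 4 3 9 5 1 / 1 9 4 6 5 7 8 2 3 / 3 8 5 1 2 9 4 6 7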